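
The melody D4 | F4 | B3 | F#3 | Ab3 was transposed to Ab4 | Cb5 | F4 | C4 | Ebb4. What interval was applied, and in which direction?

up a diminished fifth

Take the first pair: D4 → Ab4. D to A spans 5 letter names, so the interval is some kind of fifth.
D4 to Ab4 is 6 semitones, which makes it a diminished fifth; the second version is higher, so the direction is up.
Checking another pair — Ab3 → Ebb4 — gives the same interval.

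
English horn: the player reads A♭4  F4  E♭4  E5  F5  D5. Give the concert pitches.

Db4 Bb3 Ab3 A4 Bb4 G4

Written C4 on the English horn sounds as F3, a perfect fifth lower; apply that shift to every note.
Ab4 → Db4
F4 → Bb3
Eb4 → Ab3
E5 → A4
F5 → Bb4
D5 → G4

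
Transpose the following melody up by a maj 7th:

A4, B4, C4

G#5 A#5 B4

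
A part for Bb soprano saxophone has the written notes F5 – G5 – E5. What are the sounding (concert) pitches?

Eb5 F5 D5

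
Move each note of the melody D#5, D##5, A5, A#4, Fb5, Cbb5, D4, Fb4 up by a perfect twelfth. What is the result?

D#5 -> A#6
D##5 -> A##6
A5 -> E7
A#4 -> E#6
Fb5 -> Cb7
Cbb5 -> Gbb6
D4 -> A5
Fb4 -> Cb6

A#6 A##6 E7 E#6 Cb7 Gbb6 A5 Cb6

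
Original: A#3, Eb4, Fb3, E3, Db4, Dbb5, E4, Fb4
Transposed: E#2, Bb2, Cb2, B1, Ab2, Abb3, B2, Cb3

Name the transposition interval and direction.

down a perfect eleventh

From A#3 to E#2 is 11 letter names — an eleventh of some quality.
E#2 to A#3 is 17 semitones, which makes it a perfect eleventh; the second version is lower, so the direction is down.
Checking another pair — Fb4 → Cb3 — gives the same interval.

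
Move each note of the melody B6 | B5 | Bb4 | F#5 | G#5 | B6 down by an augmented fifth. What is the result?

Eb6 Eb5 Ebb4 Bb4 C5 Eb6

B6: a fifth down reaches E, and 8 semitones makes it Eb6.
B5 down an augmented fifth is Eb5.
An augmented fifth down from Bb4 gives Ebb4.
An augmented fifth down from F#5 gives Bb4.
G#5: a fifth down reaches C, and 8 semitones makes it C5.
B6 down an augmented fifth is Eb6.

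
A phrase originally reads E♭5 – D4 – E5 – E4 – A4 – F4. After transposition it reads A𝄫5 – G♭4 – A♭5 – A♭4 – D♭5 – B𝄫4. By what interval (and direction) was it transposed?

From Eb5 to Abb5 is 4 letter names — a fourth of some quality.
Eb5 to Abb5 is 4 semitones, which makes it a diminished fourth; the second version is higher, so the direction is up.
Checking another pair — F4 → Bbb4 — gives the same interval.

up a diminished fourth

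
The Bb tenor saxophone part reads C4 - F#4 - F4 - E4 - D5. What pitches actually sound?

Bb2 E3 Eb3 D3 C4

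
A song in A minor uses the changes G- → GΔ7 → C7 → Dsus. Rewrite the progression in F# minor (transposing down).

E- EΔ7 A7 Bsus

A minor down to F# minor is a minor third; each chord root moves by that interval while the quality stays the same.
G-: root G down a minor third → E, giving E-.
GΔ7: root G down a minor third → E, giving EΔ7.
C7: root C down a minor third → A, giving A7.
Dsus: root D down a minor third → B, giving Bsus.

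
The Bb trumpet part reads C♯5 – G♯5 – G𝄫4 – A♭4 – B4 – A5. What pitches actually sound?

B4 F#5 Fbb4 Gb4 A4 G5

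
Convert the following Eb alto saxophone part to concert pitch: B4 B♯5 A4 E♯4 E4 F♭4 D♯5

D4 D#5 C4 G#3 G3 Abb3 F#4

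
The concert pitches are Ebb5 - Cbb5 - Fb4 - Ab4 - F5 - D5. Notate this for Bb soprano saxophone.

Fb5 Dbb5 Gb4 Bb4 G5 E5

Written C4 sounds as Bb3 on the Bb soprano saxophone, so concert pitches are written a major second up.
Ebb5 to Fb5
Cbb5 to Dbb5
Fb4 to Gb4
Ab4 to Bb4
F5 to G5
D5 to E5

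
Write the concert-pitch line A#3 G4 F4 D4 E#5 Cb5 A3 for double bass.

Written C4 sounds as C3 on the double bass, so concert pitches are written a perfect octave up.
A#3 → A#4
G4 → G5
F4 → F5
D4 → D5
E#5 → E#6
Cb5 → Cb6
A3 → A4

A#4 G5 F5 D5 E#6 Cb6 A4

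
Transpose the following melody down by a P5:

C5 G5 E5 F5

F4 C5 A4 Bb4

C5 down a perfect fifth is F4.
G5: a fifth down reaches C, and 7 semitones makes it C5.
E5 down a perfect fifth is A4.
F5: a fifth down reaches B, and 7 semitones makes it Bb4.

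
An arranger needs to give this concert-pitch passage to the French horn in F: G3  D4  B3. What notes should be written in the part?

The French horn in F sounds a perfect fifth below written, so the written part must be a perfect fifth above concert — transpose each note up.
G3 gives D4
D4 gives A4
B3 gives F#4

D4 A4 F#4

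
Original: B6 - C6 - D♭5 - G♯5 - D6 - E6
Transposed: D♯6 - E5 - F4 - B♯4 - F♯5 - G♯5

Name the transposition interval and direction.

Take the first pair: B6 → D#6. B to D spans 6 letter names, so the interval is some kind of sixth.
D#6 to B6 is 8 semitones, which makes it a minor sixth; the second version is lower, so the direction is down.
Checking another pair — E6 → G#5 — gives the same interval.

down a minor sixth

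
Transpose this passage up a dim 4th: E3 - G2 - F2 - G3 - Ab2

Ab3 Cb3 Bbb2 Cb4 Dbb3

A diminished fourth up from E3 gives Ab3.
G2: a fourth up reaches C, and 4 semitones makes it Cb3.
F2 up a diminished fourth is Bbb2.
A diminished fourth up from G3 gives Cb4.
A diminished fourth up from Ab2 gives Dbb3.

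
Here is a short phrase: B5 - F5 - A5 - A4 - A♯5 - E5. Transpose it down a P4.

B5 gives F#5
F5 gives C5
A5 gives E5
A4 gives E4
A#5 gives E#5
E5 gives B4

F#5 C5 E5 E4 E#5 B4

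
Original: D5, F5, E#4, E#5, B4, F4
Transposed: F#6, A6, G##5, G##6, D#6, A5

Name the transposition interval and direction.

up a major tenth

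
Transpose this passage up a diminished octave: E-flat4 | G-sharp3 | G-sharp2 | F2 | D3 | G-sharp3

A diminished octave up from Eb4 gives Ebb5.
A diminished octave up from G#3 gives G4.
A diminished octave up from G#2 gives G3.
F2 up a diminished octave is Fb3.
D3 up a diminished octave is Db4.
G#3 up a diminished octave is G4.

Ebb5 G4 G3 Fb3 Db4 G4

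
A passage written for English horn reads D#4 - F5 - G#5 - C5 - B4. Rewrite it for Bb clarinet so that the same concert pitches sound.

First find concert pitch: the English horn sounds a perfect fifth below written, so D#4 F5 G#5 C5 B4 sounds G#3 Bb4 C#5 F4 E4.
Then write for Bb clarinet: it sounds a major second below written, so the part must be a major second above concert.
G#3 → A#3
Bb4 → C5
C#5 → D#5
F4 → G4
E4 → F#4

A#3 C5 D#5 G4 F#4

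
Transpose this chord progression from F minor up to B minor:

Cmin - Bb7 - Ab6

F minor up to B minor is an augmented fourth; each chord root moves by that interval while the quality stays the same.
Cmin: root C up an augmented fourth → F#, giving F#min.
Bb7: root Bb up an augmented fourth → E, giving E7.
Ab6: root Ab up an augmented fourth → D, giving D6.

F#min E7 D6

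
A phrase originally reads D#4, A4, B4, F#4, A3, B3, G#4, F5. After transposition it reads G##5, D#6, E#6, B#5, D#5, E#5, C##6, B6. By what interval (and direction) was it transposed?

up an augmented eleventh

From D#4 to G##5 is 11 letter names — an eleventh of some quality.
D#4 to G##5 is 18 semitones, which makes it an augmented eleventh; the second version is higher, so the direction is up.
Checking another pair — F5 → B6 — gives the same interval.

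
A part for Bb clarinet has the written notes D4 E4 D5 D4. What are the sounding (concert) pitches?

Written C4 on the Bb clarinet sounds as Bb3, a major second lower; apply that shift to every note.
D4 to C4
E4 to D4
D5 to C5
D4 to C4

C4 D4 C5 C4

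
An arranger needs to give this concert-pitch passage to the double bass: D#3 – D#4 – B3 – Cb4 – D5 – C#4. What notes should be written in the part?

D#4 D#5 B4 Cb5 D6 C#5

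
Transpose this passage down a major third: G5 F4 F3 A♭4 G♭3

Eb5 Db4 Db3 Fb4 Ebb3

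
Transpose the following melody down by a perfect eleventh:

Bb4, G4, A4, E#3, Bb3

F3 D3 E3 B#1 F2

Bb4 down a perfect eleventh is F3.
G4 down a perfect eleventh is D3.
A4 down a perfect eleventh is E3.
A perfect eleventh down from E#3 gives B#1.
A perfect eleventh down from Bb3 gives F2.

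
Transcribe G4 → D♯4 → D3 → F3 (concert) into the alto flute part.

C5 G#4 G3 Bb3

Written C4 sounds as G3 on the alto flute, so concert pitches are written a perfect fourth up.
G4 becomes C5
D#4 becomes G#4
D3 becomes G3
F3 becomes Bb3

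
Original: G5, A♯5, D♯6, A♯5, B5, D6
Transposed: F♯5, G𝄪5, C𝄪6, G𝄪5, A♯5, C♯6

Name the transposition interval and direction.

From G5 to F#5 is 2 letter names — a second of some quality.
F#5 to G5 is 1 semitone, which makes it a minor second; the second version is lower, so the direction is down.
Checking another pair — D6 → C#6 — gives the same interval.

down a minor second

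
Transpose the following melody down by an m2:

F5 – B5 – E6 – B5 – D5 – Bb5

E5 A#5 D#6 A#5 C#5 A5

F5 gives E5
B5 gives A#5
E6 gives D#6
B5 gives A#5
D5 gives C#5
Bb5 gives A5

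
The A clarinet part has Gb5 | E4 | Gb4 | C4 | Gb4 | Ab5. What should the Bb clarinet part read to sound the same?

F5 D#4 F4 B3 F4 G5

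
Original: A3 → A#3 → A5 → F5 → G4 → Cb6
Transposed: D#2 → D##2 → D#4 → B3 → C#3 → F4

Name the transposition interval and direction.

down a diminished twelfth

Take the first pair: A3 → D#2. A to D spans 12 letter names, so the interval is some kind of twelfth.
D#2 to A3 is 18 semitones, which makes it a diminished twelfth; the second version is lower, so the direction is down.
Checking another pair — Cb6 → F4 — gives the same interval.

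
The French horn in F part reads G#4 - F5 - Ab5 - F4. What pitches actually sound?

Written C4 on the French horn in F sounds as F3, a perfect fifth lower; apply that shift to every note.
G#4 → C#4
F5 → Bb4
Ab5 → Db5
F4 → Bb3

C#4 Bb4 Db5 Bb3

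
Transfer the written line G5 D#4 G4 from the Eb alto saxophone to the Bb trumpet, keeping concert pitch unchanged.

First find concert pitch: the Eb alto saxophone sounds a major sixth below written, so G5 D#4 G4 sounds Bb4 F#3 Bb3.
Then write for Bb trumpet: it sounds a major second below written, so the part must be a major second above concert.
Bb4 → C5
F#3 → G#3
Bb3 → C4

C5 G#3 C4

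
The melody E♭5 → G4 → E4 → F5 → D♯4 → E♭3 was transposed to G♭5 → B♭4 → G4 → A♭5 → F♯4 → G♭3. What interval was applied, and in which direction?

From Eb5 to Gb5 is 3 letter names — a third of some quality.
Eb5 to Gb5 is 3 semitones, which makes it a minor third; the second version is higher, so the direction is up.
Checking another pair — Eb3 → Gb3 — gives the same interval.

up a minor third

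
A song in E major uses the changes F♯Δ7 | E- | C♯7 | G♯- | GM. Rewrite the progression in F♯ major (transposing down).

G#Δ7 F#- D#7 A#- AM

E major down to F♯ major is a minor seventh; each chord root moves by that interval while the quality stays the same.
F♯Δ7: root F♯ down a minor seventh → G#, giving G#Δ7.
E-: root E down a minor seventh → F#, giving F#-.
C♯7: root C♯ down a minor seventh → D#, giving D#7.
G♯-: root G♯ down a minor seventh → A#, giving A#-.
GM: root G down a minor seventh → A, giving AM.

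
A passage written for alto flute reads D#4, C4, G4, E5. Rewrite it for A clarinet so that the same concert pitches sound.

First find concert pitch: the alto flute sounds a perfect fourth below written, so D#4 C4 G4 E5 sounds A#3 G3 D4 B4.
Then write for A clarinet: it sounds a minor third below written, so the part must be a minor third above concert.
A#3 → C#4
G3 → Bb3
D4 → F4
B4 → D5

C#4 Bb3 F4 D5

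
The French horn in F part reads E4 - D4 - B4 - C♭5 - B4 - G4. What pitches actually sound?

Written C4 on the French horn in F sounds as F3, a perfect fifth lower; apply that shift to every note.
E4 -> A3
D4 -> G3
B4 -> E4
Cb5 -> Fb4
B4 -> E4
G4 -> C4

A3 G3 E4 Fb4 E4 C4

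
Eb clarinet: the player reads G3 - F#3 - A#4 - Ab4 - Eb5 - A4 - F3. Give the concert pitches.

The Eb clarinet sounds a minor third above written, so transpose each written note up a minor third.
G3 gives Bb3
F#3 gives A3
A#4 gives C#5
Ab4 gives Cb5
Eb5 gives Gb5
A4 gives C5
F3 gives Ab3

Bb3 A3 C#5 Cb5 Gb5 C5 Ab3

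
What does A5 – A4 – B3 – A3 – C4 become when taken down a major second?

G5 G4 A3 G3 Bb3

A major second down from A5 gives G5.
A4: a second down reaches G, and 2 semitones makes it G4.
B3 down a major second is A3.
A3 down a major second is G3.
C4 down a major second is Bb3.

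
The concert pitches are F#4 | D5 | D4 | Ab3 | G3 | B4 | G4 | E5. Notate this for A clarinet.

The A clarinet sounds a minor third below written, so the written part must be a minor third above concert — transpose each note up.
F#4 → A4
D5 → F5
D4 → F4
Ab3 → Cb4
G3 → Bb3
B4 → D5
G4 → Bb4
E5 → G5

A4 F5 F4 Cb4 Bb3 D5 Bb4 G5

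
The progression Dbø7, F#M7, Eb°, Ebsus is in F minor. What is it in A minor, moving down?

F minor down to A minor is a minor sixth; each chord root moves by that interval while the quality stays the same.
Dbø7: root Db down a minor sixth → F, giving Fø7.
F#M7: root F# down a minor sixth → A#, giving A#M7.
Eb°: root Eb down a minor sixth → G, giving G°.
Ebsus: root Eb down a minor sixth → G, giving Gsus.

Fø7 A#M7 G° Gsus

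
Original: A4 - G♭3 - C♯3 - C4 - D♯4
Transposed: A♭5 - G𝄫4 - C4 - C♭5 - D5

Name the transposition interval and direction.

up a diminished octave

From A4 to Ab5 is 8 letter names — an octave of some quality.
A4 to Ab5 is 11 semitones, which makes it a diminished octave; the second version is higher, so the direction is up.
Checking another pair — D#4 → D5 — gives the same interval.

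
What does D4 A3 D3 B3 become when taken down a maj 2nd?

C4 G3 C3 A3

D4 -> C4
A3 -> G3
D3 -> C3
B3 -> A3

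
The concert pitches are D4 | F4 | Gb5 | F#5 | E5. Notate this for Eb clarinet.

B3 D4 Eb5 D#5 C#5

The Eb clarinet sounds a minor third above written, so the written part must be a minor third below concert — transpose each note down.
D4 to B3
F4 to D4
Gb5 to Eb5
F#5 to D#5
E5 to C#5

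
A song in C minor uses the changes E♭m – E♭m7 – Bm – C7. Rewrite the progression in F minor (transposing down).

Abm Abm7 Em F7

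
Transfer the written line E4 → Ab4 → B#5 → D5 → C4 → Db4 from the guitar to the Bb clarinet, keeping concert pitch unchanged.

F#3 Bb3 C##5 E4 D3 Eb3

First find concert pitch: the guitar sounds a perfect octave below written, so E4 Ab4 B#5 D5 C4 Db4 sounds E3 Ab3 B#4 D4 C3 Db3.
Then write for Bb clarinet: it sounds a major second below written, so the part must be a major second above concert.
E3 → F#3
Ab3 → Bb3
B#4 → C##5
D4 → E4
C3 → D3
Db3 → Eb3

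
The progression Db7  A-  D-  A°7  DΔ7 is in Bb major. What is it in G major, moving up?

Bb7 F#- B- F#°7 BΔ7

Bb major up to G major is a major sixth; each chord root moves by that interval while the quality stays the same.
Db7: root Db up a major sixth → Bb, giving Bb7.
A-: root A up a major sixth → F#, giving F#-.
D-: root D up a major sixth → B, giving B-.
A°7: root A up a major sixth → F#, giving F#°7.
DΔ7: root D up a major sixth → B, giving BΔ7.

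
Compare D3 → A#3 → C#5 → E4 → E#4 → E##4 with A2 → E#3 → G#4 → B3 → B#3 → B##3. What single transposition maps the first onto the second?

Take the first pair: D3 → A2. D to A spans 4 letter names, so the interval is some kind of fourth.
A2 to D3 is 5 semitones, which makes it a perfect fourth; the second version is lower, so the direction is down.
Checking another pair — E##4 → B##3 — gives the same interval.

down a perfect fourth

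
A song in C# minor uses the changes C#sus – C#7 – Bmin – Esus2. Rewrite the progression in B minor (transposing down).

Bsus B7 Amin Dsus2

C# minor down to B minor is a major second; each chord root moves by that interval while the quality stays the same.
C#sus: root C# down a major second → B, giving Bsus.
C#7: root C# down a major second → B, giving B7.
Bmin: root B down a major second → A, giving Amin.
Esus2: root E down a major second → D, giving Dsus2.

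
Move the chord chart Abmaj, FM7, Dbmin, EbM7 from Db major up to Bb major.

Db major up to Bb major is a major sixth; each chord root moves by that interval while the quality stays the same.
Abmaj: root Ab up a major sixth → F, giving Fmaj.
FM7: root F up a major sixth → D, giving DM7.
Dbmin: root Db up a major sixth → Bb, giving Bbmin.
EbM7: root Eb up a major sixth → C, giving CM7.

Fmaj DM7 Bbmin CM7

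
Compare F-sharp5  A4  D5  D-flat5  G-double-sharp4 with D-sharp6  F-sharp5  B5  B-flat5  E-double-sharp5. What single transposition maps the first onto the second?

up a major sixth

From F#5 to D#6 is 6 letter names — a sixth of some quality.
F#5 to D#6 is 9 semitones, which makes it a major sixth; the second version is higher, so the direction is up.
Checking another pair — G##4 → E##5 — gives the same interval.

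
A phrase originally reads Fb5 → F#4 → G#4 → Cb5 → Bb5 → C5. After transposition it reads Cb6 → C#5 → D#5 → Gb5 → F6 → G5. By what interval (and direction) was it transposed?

Take the first pair: Fb5 → Cb6. F to C spans 5 letter names, so the interval is some kind of fifth.
Fb5 to Cb6 is 7 semitones, which makes it a perfect fifth; the second version is higher, so the direction is up.
Checking another pair — C5 → G5 — gives the same interval.

up a perfect fifth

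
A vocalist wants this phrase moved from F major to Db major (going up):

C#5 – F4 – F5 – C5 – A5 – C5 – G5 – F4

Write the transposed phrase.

A5 Db5 Db6 Ab5 F6 Ab5 Eb6 Db5

F major to Db major up is a minor sixth, so every note moves up by that interval.
C#5 becomes A5
F4 becomes Db5
F5 becomes Db6
C5 becomes Ab5
A5 becomes F6
C5 becomes Ab5
G5 becomes Eb6
F4 becomes Db5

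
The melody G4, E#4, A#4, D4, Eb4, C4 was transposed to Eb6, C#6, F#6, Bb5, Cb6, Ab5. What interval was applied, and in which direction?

From G4 to Eb6 is 13 letter names — a thirteenth of some quality.
G4 to Eb6 is 20 semitones, which makes it a minor thirteenth; the second version is higher, so the direction is up.
Checking another pair — C4 → Ab5 — gives the same interval.

up a minor thirteenth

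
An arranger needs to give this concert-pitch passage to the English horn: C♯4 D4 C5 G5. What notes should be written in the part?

G#4 A4 G5 D6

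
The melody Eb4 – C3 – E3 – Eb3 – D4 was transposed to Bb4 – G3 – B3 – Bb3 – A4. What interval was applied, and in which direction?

up a perfect fifth

From Eb4 to Bb4 is 5 letter names — a fifth of some quality.
Eb4 to Bb4 is 7 semitones, which makes it a perfect fifth; the second version is higher, so the direction is up.
Checking another pair — D4 → A4 — gives the same interval.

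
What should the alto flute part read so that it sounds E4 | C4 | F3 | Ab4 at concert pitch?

Written C4 sounds as G3 on the alto flute, so concert pitches are written a perfect fourth up.
E4 becomes A4
C4 becomes F4
F3 becomes Bb3
Ab4 becomes Db5

A4 F4 Bb3 Db5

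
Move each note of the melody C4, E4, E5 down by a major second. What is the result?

C4 to Bb3
E4 to D4
E5 to D5

Bb3 D4 D5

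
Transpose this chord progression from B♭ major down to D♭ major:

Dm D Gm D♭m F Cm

Fm F Bbm Fbm Ab Ebm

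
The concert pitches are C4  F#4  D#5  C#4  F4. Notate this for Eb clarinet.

The Eb clarinet sounds a minor third above written, so the written part must be a minor third below concert — transpose each note down.
C4 → A3
F#4 → D#4
D#5 → B#4
C#4 → A#3
F4 → D4

A3 D#4 B#4 A#3 D4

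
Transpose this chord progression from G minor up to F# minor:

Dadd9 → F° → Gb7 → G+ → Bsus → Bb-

C#add9 E° F7 F#+ A#sus A-

G minor up to F# minor is a major seventh; each chord root moves by that interval while the quality stays the same.
Dadd9: root D up a major seventh → C#, giving C#add9.
F°: root F up a major seventh → E, giving E°.
Gb7: root Gb up a major seventh → F, giving F7.
G+: root G up a major seventh → F#, giving F#+.
Bsus: root B up a major seventh → A#, giving A#sus.
Bb-: root Bb up a major seventh → A, giving A-.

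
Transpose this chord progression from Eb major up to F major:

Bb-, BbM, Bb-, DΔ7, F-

Eb major up to F major is a major second; each chord root moves by that interval while the quality stays the same.
Bb-: root Bb up a major second → C, giving C-.
BbM: root Bb up a major second → C, giving CM.
Bb-: root Bb up a major second → C, giving C-.
DΔ7: root D up a major second → E, giving EΔ7.
F-: root F up a major second → G, giving G-.

C- CM C- EΔ7 G-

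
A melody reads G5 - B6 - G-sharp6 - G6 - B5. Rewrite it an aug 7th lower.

Abb4 Cb6 Ab5 Abb5 Cb5

An augmented seventh down from G5 gives Abb4.
B6: a seventh down reaches C, and 12 semitones makes it Cb6.
G#6 down an augmented seventh is Ab5.
G6: a seventh down reaches A, and 12 semitones makes it Abb5.
B5: a seventh down reaches C, and 12 semitones makes it Cb5.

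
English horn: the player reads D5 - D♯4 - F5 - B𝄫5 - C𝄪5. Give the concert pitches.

G4 G#3 Bb4 Ebb5 F##4

The English horn sounds a perfect fifth below written, so transpose each written note down a perfect fifth.
D5 → G4
D#4 → G#3
F5 → Bb4
Bbb5 → Ebb5
C##5 → F##4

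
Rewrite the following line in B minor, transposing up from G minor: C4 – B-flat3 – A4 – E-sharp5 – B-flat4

From G up to B is a major third; apply that to each pitch.
C4 → E4
Bb3 → D4
A4 → C#5
E#5 → G##5
Bb4 → D5

E4 D4 C#5 G##5 D5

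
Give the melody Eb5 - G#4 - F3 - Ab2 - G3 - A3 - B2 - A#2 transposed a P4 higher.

Eb5 -> Ab5
G#4 -> C#5
F3 -> Bb3
Ab2 -> Db3
G3 -> C4
A3 -> D4
B2 -> E3
A#2 -> D#3

Ab5 C#5 Bb3 Db3 C4 D4 E3 D#3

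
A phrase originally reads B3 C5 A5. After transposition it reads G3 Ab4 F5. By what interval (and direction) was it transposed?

down a major third

Take the first pair: B3 → G3. B to G spans 3 letter names, so the interval is some kind of third.
G3 to B3 is 4 semitones, which makes it a major third; the second version is lower, so the direction is down.
Checking another pair — A5 → F5 — gives the same interval.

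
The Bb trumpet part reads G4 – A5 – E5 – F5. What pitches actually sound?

F4 G5 D5 Eb5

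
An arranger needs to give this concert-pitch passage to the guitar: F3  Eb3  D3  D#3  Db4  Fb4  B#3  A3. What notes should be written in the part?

The guitar sounds a perfect octave below written, so the written part must be a perfect octave above concert — transpose each note up.
F3 -> F4
Eb3 -> Eb4
D3 -> D4
D#3 -> D#4
Db4 -> Db5
Fb4 -> Fb5
B#3 -> B#4
A3 -> A4

F4 Eb4 D4 D#4 Db5 Fb5 B#4 A4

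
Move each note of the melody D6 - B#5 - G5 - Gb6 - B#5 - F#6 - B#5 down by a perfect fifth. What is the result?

G5 E#5 C5 Cb6 E#5 B5 E#5

D6: a fifth down reaches G, and 7 semitones makes it G5.
B#5: a fifth down reaches E, and 7 semitones makes it E#5.
G5: a fifth down reaches C, and 7 semitones makes it C5.
Gb6 down a perfect fifth is Cb6.
A perfect fifth down from B#5 gives E#5.
F#6: a fifth down reaches B, and 7 semitones makes it B5.
A perfect fifth down from B#5 gives E#5.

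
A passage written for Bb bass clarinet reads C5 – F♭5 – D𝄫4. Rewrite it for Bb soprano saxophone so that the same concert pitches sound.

First find concert pitch: the Bb bass clarinet sounds a major ninth below written, so C5 F♭5 D𝄫4 sounds Bb3 Ebb4 Cbb3.
Then write for Bb soprano saxophone: it sounds a major second below written, so the part must be a major second above concert.
Bb3 → C4
Ebb4 → Fb4
Cbb3 → Dbb3

C4 Fb4 Dbb3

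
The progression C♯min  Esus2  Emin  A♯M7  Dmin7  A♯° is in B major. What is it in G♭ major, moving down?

B major down to G♭ major is an augmented third; each chord root moves by that interval while the quality stays the same.
C♯min: root C♯ down an augmented third → Ab, giving Abmin.
Esus2: root E down an augmented third → Cb, giving Cbsus2.
Emin: root E down an augmented third → Cb, giving Cbmin.
A♯M7: root A♯ down an augmented third → F, giving FM7.
Dmin7: root D down an augmented third → Bbb, giving Bbbmin7.
A♯°: root A♯ down an augmented third → F, giving F°.

Abmin Cbsus2 Cbmin FM7 Bbbmin7 F°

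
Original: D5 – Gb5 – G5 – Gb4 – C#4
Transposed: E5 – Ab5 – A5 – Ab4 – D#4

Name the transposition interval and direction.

From D5 to E5 is 2 letter names — a second of some quality.
D5 to E5 is 2 semitones, which makes it a major second; the second version is higher, so the direction is up.
Checking another pair — C#4 → D#4 — gives the same interval.

up a major second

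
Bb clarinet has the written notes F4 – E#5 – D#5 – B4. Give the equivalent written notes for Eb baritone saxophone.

First find concert pitch: the Bb clarinet sounds a major second below written, so F4 E#5 D#5 B4 sounds Eb4 D#5 C#5 A4.
Then write for Eb baritone saxophone: it sounds a major thirteenth below written, so the part must be a major thirteenth above concert.
Eb4 → C6
D#5 → B#6
C#5 → A#6
A4 → F#6

C6 B#6 A#6 F#6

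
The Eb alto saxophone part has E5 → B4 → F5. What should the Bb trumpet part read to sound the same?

A4 E4 Bb4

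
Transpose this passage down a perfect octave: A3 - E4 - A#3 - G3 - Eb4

A2 E3 A#2 G2 Eb3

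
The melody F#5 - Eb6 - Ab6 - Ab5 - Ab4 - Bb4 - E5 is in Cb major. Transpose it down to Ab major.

D#5 C6 F6 F5 F4 G4 C#5

From Cb down to Ab is a minor third; apply that to each pitch.
F#5 → D#5
Eb6 → C6
Ab6 → F6
Ab5 → F5
Ab4 → F4
Bb4 → G4
E5 → C#5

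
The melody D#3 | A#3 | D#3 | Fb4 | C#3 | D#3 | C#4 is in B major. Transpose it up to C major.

E3 B3 E3 Gbb4 D3 E3 D4

From B up to C is a minor second; apply that to each pitch.
D#3 to E3
A#3 to B3
D#3 to E3
Fb4 to Gbb4
C#3 to D3
D#3 to E3
C#4 to D4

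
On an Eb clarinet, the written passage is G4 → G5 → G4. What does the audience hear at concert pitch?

The Eb clarinet sounds a minor third above written, so transpose each written note up a minor third.
G4 -> Bb4
G5 -> Bb5
G4 -> Bb4

Bb4 Bb5 Bb4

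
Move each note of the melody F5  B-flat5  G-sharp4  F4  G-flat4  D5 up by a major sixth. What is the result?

D6 G6 E#5 D5 Eb5 B5

F5 becomes D6
Bb5 becomes G6
G#4 becomes E#5
F4 becomes D5
Gb4 becomes Eb5
D5 becomes B5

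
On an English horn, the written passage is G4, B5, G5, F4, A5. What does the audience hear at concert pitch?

C4 E5 C5 Bb3 D5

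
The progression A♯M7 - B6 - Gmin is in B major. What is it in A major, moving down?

G#M7 A6 Fmin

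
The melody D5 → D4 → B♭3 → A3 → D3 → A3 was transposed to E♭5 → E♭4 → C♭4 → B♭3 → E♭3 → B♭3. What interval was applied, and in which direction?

up a minor second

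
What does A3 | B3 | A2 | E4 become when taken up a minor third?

C4 D4 C3 G4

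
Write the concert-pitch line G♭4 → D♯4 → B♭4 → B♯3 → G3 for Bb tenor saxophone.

Ab5 E#5 C6 C##5 A4

Written C4 sounds as Bb2 on the Bb tenor saxophone, so concert pitches are written a major ninth up.
Gb4 -> Ab5
D#4 -> E#5
Bb4 -> C6
B#3 -> C##5
G3 -> A4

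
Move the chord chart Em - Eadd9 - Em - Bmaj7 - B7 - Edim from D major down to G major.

Am Aadd9 Am Emaj7 E7 Adim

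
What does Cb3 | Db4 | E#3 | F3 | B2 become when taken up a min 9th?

Dbb4 Ebb5 F#4 Gb4 C4

Cb3 → Dbb4
Db4 → Ebb5
E#3 → F#4
F3 → Gb4
B2 → C4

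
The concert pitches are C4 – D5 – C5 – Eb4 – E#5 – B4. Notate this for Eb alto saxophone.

Written C4 sounds as Eb3 on the Eb alto saxophone, so concert pitches are written a major sixth up.
C4 -> A4
D5 -> B5
C5 -> A5
Eb4 -> C5
E#5 -> C##6
B4 -> G#5

A4 B5 A5 C5 C##6 G#5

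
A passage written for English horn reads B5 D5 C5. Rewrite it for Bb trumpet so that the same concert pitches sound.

F#5 A4 G4

First find concert pitch: the English horn sounds a perfect fifth below written, so B5 D5 C5 sounds E5 G4 F4.
Then write for Bb trumpet: it sounds a major second below written, so the part must be a major second above concert.
E5 → F#5
G4 → A4
F4 → G4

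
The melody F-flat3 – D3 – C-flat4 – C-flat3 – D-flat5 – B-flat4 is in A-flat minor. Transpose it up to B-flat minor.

A-flat minor to B-flat minor up is a major second, so every note moves up by that interval.
Fb3 gives Gb3
D3 gives E3
Cb4 gives Db4
Cb3 gives Db3
Db5 gives Eb5
Bb4 gives C5

Gb3 E3 Db4 Db3 Eb5 C5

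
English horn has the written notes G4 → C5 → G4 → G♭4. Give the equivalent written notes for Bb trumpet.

First find concert pitch: the English horn sounds a perfect fifth below written, so G4 C5 G4 G♭4 sounds C4 F4 C4 Cb4.
Then write for Bb trumpet: it sounds a major second below written, so the part must be a major second above concert.
C4 → D4
F4 → G4
C4 → D4
Cb4 → Db4

D4 G4 D4 Db4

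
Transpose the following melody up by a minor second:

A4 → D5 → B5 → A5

A4 to Bb4
D5 to Eb5
B5 to C6
A5 to Bb5

Bb4 Eb5 C6 Bb5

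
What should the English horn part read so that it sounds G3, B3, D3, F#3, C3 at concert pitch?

The English horn sounds a perfect fifth below written, so the written part must be a perfect fifth above concert — transpose each note up.
G3 → D4
B3 → F#4
D3 → A3
F#3 → C#4
C3 → G3

D4 F#4 A3 C#4 G3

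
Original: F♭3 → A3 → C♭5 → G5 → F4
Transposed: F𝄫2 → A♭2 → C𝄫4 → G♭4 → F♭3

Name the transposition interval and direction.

down an augmented octave

Take the first pair: Fb3 → Fbb2. F to F spans 8 letter names, so the interval is some kind of octave.
Fbb2 to Fb3 is 13 semitones, which makes it an augmented octave; the second version is lower, so the direction is down.
Checking another pair — F4 → Fb3 — gives the same interval.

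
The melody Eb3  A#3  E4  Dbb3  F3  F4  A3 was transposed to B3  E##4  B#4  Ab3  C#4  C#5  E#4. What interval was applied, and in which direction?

From Eb3 to B3 is 5 letter names — a fifth of some quality.
Eb3 to B3 is 8 semitones, which makes it an augmented fifth; the second version is higher, so the direction is up.
Checking another pair — A3 → E#4 — gives the same interval.

up an augmented fifth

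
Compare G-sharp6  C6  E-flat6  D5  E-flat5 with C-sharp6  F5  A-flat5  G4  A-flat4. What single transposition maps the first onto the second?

down a perfect fifth

From G#6 to C#6 is 5 letter names — a fifth of some quality.
C#6 to G#6 is 7 semitones, which makes it a perfect fifth; the second version is lower, so the direction is down.
Checking another pair — Eb5 → Ab4 — gives the same interval.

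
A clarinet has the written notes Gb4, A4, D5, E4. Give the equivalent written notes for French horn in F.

Bb4 C#5 F#5 G#4

First find concert pitch: the A clarinet sounds a minor third below written, so Gb4 A4 D5 E4 sounds Eb4 F#4 B4 C#4.
Then write for French horn in F: it sounds a perfect fifth below written, so the part must be a perfect fifth above concert.
Eb4 → Bb4
F#4 → C#5
B4 → F#5
C#4 → G#4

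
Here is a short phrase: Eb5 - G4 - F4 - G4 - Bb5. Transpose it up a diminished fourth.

Eb5: a fourth up reaches A, and 4 semitones makes it Abb5.
G4 up a diminished fourth is Cb5.
F4 up a diminished fourth is Bbb4.
A diminished fourth up from G4 gives Cb5.
A diminished fourth up from Bb5 gives Ebb6.

Abb5 Cb5 Bbb4 Cb5 Ebb6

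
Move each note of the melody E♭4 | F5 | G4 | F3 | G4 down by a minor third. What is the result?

Eb4 down a minor third is C4.
A minor third down from F5 gives D5.
A minor third down from G4 gives E4.
F3: a third down reaches D, and 3 semitones makes it D3.
A minor third down from G4 gives E4.

C4 D5 E4 D3 E4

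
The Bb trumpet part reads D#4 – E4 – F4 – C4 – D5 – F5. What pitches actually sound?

C#4 D4 Eb4 Bb3 C5 Eb5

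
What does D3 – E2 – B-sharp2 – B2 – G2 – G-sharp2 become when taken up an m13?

Bb4 C4 G#4 G4 Eb4 E4

D3: a thirteenth up reaches B, and 20 semitones makes it Bb4.
E2 up a minor thirteenth is C4.
B#2: a thirteenth up reaches G, and 20 semitones makes it G#4.
B2 up a minor thirteenth is G4.
G2 up a minor thirteenth is Eb4.
G#2: a thirteenth up reaches E, and 20 semitones makes it E4.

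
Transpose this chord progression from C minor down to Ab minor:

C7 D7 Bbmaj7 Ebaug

C minor down to Ab minor is a major third; each chord root moves by that interval while the quality stays the same.
C7: root C down a major third → Ab, giving Ab7.
D7: root D down a major third → Bb, giving Bb7.
Bbmaj7: root Bb down a major third → Gb, giving Gbmaj7.
Ebaug: root Eb down a major third → Cb, giving Cbaug.

Ab7 Bb7 Gbmaj7 Cbaug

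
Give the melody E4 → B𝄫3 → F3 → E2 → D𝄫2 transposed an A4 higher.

A#4 Eb4 B3 A#2 Gb2

E4 to A#4
Bbb3 to Eb4
F3 to B3
E2 to A#2
Dbb2 to Gb2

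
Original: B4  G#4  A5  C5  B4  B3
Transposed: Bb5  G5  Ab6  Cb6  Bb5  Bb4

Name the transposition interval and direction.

up a diminished octave

Take the first pair: B4 → Bb5. B to B spans 8 letter names, so the interval is some kind of octave.
B4 to Bb5 is 11 semitones, which makes it a diminished octave; the second version is higher, so the direction is up.
Checking another pair — B3 → Bb4 — gives the same interval.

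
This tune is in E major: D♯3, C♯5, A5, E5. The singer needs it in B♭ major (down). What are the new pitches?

A2 G4 Eb5 Bb4

From E down to B♭ is an augmented fourth; apply that to each pitch.
D#3 -> A2
C#5 -> G4
A5 -> Eb5
E5 -> Bb4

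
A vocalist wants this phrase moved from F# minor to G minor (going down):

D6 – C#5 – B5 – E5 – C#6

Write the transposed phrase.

From F# down to G is a major seventh; apply that to each pitch.
D6 becomes Eb5
C#5 becomes D4
B5 becomes C5
E5 becomes F4
C#6 becomes D5

Eb5 D4 C5 F4 D5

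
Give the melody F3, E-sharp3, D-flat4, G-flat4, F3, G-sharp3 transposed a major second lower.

F3: a second down reaches E, and 2 semitones makes it Eb3.
A major second down from E#3 gives D#3.
Db4 down a major second is Cb4.
Gb4: a second down reaches F, and 2 semitones makes it Fb4.
F3 down a major second is Eb3.
G#3 down a major second is F#3.

Eb3 D#3 Cb4 Fb4 Eb3 F#3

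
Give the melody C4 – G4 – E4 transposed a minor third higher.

Eb4 Bb4 G4

C4 → Eb4
G4 → Bb4
E4 → G4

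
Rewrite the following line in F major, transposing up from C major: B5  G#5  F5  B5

C major to F major up is a perfect fourth, so every note moves up by that interval.
B5 to E6
G#5 to C#6
F5 to Bb5
B5 to E6

E6 C#6 Bb5 E6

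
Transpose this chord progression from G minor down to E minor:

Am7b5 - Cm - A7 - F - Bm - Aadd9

F#m7b5 Am F#7 D G#m F#add9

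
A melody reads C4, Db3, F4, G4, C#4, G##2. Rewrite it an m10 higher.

Eb5 Fb4 Ab5 Bb5 E5 B#3

C4 to Eb5
Db3 to Fb4
F4 to Ab5
G4 to Bb5
C#4 to E5
G##2 to B#3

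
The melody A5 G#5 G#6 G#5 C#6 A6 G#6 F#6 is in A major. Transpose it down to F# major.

From A down to F# is a minor third; apply that to each pitch.
A5 to F#5
G#5 to E#5
G#6 to E#6
G#5 to E#5
C#6 to A#5
A6 to F#6
G#6 to E#6
F#6 to D#6

F#5 E#5 E#6 E#5 A#5 F#6 E#6 D#6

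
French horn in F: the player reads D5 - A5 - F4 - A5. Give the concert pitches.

G4 D5 Bb3 D5

The French horn in F sounds a perfect fifth below written, so transpose each written note down a perfect fifth.
D5 gives G4
A5 gives D5
F4 gives Bb3
A5 gives D5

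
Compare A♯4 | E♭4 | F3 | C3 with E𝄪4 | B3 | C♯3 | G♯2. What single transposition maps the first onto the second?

Take the first pair: A#4 → E##4. A to E spans 4 letter names, so the interval is some kind of fourth.
E##4 to A#4 is 4 semitones, which makes it a diminished fourth; the second version is lower, so the direction is down.
Checking another pair — C3 → G#2 — gives the same interval.

down a diminished fourth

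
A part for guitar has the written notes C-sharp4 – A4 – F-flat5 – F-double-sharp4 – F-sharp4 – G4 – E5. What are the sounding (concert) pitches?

C#3 A3 Fb4 F##3 F#3 G3 E4

Written C4 on the guitar sounds as C3, a perfect octave lower; apply that shift to every note.
C#4 → C#3
A4 → A3
Fb5 → Fb4
F##4 → F##3
F#4 → F#3
G4 → G3
E5 → E4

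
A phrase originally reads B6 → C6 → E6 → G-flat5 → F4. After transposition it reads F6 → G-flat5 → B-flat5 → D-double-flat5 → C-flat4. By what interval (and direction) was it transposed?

Take the first pair: B6 → F6. B to F spans 4 letter names, so the interval is some kind of fourth.
F6 to B6 is 6 semitones, which makes it an augmented fourth; the second version is lower, so the direction is down.
Checking another pair — F4 → Cb4 — gives the same interval.

down an augmented fourth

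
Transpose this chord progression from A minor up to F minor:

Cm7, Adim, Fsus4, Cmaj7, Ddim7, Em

Abm7 Fdim Dbsus4 Abmaj7 Bbdim7 Cm

A minor up to F minor is a minor sixth; each chord root moves by that interval while the quality stays the same.
Cm7: root C up a minor sixth → Ab, giving Abm7.
Adim: root A up a minor sixth → F, giving Fdim.
Fsus4: root F up a minor sixth → Db, giving Dbsus4.
Cmaj7: root C up a minor sixth → Ab, giving Abmaj7.
Ddim7: root D up a minor sixth → Bb, giving Bbdim7.
Em: root E up a minor sixth → C, giving Cm.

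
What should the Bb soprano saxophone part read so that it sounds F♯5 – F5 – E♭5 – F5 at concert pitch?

G#5 G5 F5 G5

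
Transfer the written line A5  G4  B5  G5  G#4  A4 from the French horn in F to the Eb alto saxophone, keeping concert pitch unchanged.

B5 A4 C#6 A5 A#4 B4

First find concert pitch: the French horn in F sounds a perfect fifth below written, so A5 G4 B5 G5 G#4 A4 sounds D5 C4 E5 C5 C#4 D4.
Then write for Eb alto saxophone: it sounds a major sixth below written, so the part must be a major sixth above concert.
D5 → B5
C4 → A4
E5 → C#6
C5 → A5
C#4 → A#4
D4 → B4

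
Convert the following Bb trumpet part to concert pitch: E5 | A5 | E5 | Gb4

The Bb trumpet sounds a major second below written, so transpose each written note down a major second.
E5 → D5
A5 → G5
E5 → D5
Gb4 → Fb4

D5 G5 D5 Fb4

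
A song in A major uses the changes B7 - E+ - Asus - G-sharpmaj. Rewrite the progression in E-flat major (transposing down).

F7 Bb+ Ebsus Dmaj

A major down to E-flat major is an augmented fourth; each chord root moves by that interval while the quality stays the same.
B7: root B down an augmented fourth → F, giving F7.
E+: root E down an augmented fourth → Bb, giving Bb+.
Asus: root A down an augmented fourth → Eb, giving Ebsus.
G-sharpmaj: root G-sharp down an augmented fourth → D, giving Dmaj.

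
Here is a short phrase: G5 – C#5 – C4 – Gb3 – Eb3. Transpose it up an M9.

A6 D#6 D5 Ab4 F4

A major ninth up from G5 gives A6.
A major ninth up from C#5 gives D#6.
C4: a ninth up reaches D, and 14 semitones makes it D5.
Gb3: a ninth up reaches A, and 14 semitones makes it Ab4.
Eb3 up a major ninth is F4.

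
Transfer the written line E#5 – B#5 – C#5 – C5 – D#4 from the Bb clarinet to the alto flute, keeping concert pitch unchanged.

G#5 D#6 E5 Eb5 F#4

First find concert pitch: the Bb clarinet sounds a major second below written, so E#5 B#5 C#5 C5 D#4 sounds D#5 A#5 B4 Bb4 C#4.
Then write for alto flute: it sounds a perfect fourth below written, so the part must be a perfect fourth above concert.
D#5 → G#5
A#5 → D#6
B4 → E5
Bb4 → Eb5
C#4 → F#4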